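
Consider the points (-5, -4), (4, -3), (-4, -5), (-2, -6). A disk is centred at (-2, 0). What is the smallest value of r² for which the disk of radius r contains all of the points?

The required radius is the distance from (-2, 0) to the farthest point.
Squared distances: 25, 45, 29, 36.
Maximum is 45, attained at (4, -3).

45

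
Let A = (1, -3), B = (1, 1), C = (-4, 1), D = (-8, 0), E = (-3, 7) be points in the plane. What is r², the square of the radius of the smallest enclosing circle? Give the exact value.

5365/169

A smallest enclosing disk is always determined by at most three of the input points on its boundary.
The minimum enclosing circle is determined by three boundary points: A, D, E.
Their circumcentre is (-33/13, 18/13) with r² = 5365/169.
The farthest remaining point B is at distance² 2141/169 ≤ 5365/169.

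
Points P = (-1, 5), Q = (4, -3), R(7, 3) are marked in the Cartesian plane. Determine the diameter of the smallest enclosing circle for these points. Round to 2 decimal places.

Side lengths²: PQ² = 89, PR² = 68, QR² = 45.
Since PQ² = 89 < 68 + 45 = 113, the triangle is acute, so the smallest enclosing circle is the circumcircle.
Circumcentre = (43/18, 14/9), r² = 7565/324.
Diameter = 2r = 2√(7565/324) ≈ 9.66.

9.66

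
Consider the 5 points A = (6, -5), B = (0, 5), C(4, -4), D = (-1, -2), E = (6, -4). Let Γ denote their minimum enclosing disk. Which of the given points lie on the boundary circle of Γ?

A, B

The minimum enclosing circle of a finite set is fixed by two of the points (as a diameter) or three (as a circumcircle).
The farthest pair is A–B with squared distance 136. The circle on this segment as diameter has centre (3, 0) and r² = 136/4 = 34.
Check C: distance² to centre = 17 ≤ 34, so it lies inside.
All remaining points lie in this disk, and no smaller disk contains both endpoints, so this is the minimum enclosing circle.
The points at distance exactly r from the centre are A, B — 2 points.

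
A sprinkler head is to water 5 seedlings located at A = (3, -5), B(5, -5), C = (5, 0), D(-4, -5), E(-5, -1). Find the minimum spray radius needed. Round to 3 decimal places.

The minimum enclosing circle is determined by three boundary points: B, C, E.
Their circumcentre is (0.2, -2.5) with r² = 29.29.
The farthest remaining point D is at distance² 23.89 ≤ 29.29.
r = √(29.29) ≈ 5.412.

5.412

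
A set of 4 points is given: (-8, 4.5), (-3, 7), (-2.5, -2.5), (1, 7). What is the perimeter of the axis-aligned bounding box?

Width = max x − min x = 1 − (-8) = 9.
Height = max y − min y = 7 − (-2.5) = 9.5.
Perimeter = 2(9 + 9.5) = 37.

37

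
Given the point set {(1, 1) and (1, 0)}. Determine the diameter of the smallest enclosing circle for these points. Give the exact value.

1

The smallest circle enclosing two points has them as diameter endpoints.
Centre = midpoint = (1, 0.5); r² = |(1, 1)−(1, 0)|²/4 = 1/4 = 0.25.
Diameter = 2r = 2√(0.25) = 1.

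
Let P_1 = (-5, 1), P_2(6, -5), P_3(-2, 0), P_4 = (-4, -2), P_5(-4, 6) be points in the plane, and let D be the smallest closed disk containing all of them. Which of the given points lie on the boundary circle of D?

The minimum enclosing circle of a finite set is fixed by two of the points (as a diameter) or three (as a circumcircle).
The farthest pair is P_2–P_5 with squared distance 221. The circle on this segment as diameter has centre (1, 0.5) and r² = 221/4 = 55.25.
Check P_1: distance² to centre = 36.25 ≤ 55.25, so it lies inside.
All remaining points lie in this disk, and no smaller disk contains both endpoints, so this is the minimum enclosing circle.
The points at distance exactly r from the centre are P_2, P_5 — 2 points.

P_2, P_5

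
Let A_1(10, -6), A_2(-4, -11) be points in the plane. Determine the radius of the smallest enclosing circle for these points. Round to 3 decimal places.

7.433

The smallest circle enclosing two points has them as diameter endpoints.
Centre = midpoint = (3, -8.5); r² = |A_1A_2|²/4 = 221/4 = 55.25.
r = √(55.25) ≈ 7.433.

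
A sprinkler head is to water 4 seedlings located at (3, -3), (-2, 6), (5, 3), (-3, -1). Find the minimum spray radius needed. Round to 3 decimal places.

5.148

A smallest enclosing disk is always determined by at most three of the input points on its boundary.
The farthest pair is (3, -3)–(-2, 6) with squared distance 106. The circle on this segment as diameter has centre (0.5, 1.5) and r² = 106/4 = 26.5.
Check (5, 3): distance² to centre = 22.5 ≤ 26.5, so it lies inside.
All remaining points lie in this disk, and no smaller disk contains both endpoints, so this is the minimum enclosing circle.
r = √(26.5) ≈ 5.148.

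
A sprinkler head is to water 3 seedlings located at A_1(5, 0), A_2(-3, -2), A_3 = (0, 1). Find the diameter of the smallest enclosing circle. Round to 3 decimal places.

Side lengths²: A_1A_2² = 68, A_1A_3² = 26, A_2A_3² = 18.
Since A_1A_2² = 68 ≥ 26 + 18 = 44, the angle opposite A_1A_2 is not acute, so the smallest enclosing circle has A_1A_2 as diameter.
Centre = midpoint of A_1A_2 = (1, -1), r² = 68/4 = 17.
Diameter = 2r = 2√17 ≈ 8.246.

8.246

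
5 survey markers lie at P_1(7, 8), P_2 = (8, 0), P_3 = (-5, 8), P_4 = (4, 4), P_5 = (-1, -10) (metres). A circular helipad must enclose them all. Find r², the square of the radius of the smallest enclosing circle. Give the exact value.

8245/81

A smallest enclosing disk is always determined by at most three of the input points on its boundary.
The minimum enclosing circle is determined by three boundary points: P_1, P_3, P_5.
Their circumcentre is (1, -1/9) with r² = 8245/81.
The farthest remaining point P_2 is at distance² 3970/81 ≤ 8245/81.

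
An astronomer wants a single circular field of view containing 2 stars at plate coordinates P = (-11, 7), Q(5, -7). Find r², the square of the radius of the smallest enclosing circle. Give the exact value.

113

The smallest circle enclosing two points has them as diameter endpoints.
Centre = midpoint = (-3, 0); r² = |PQ|²/4 = 452/4 = 113.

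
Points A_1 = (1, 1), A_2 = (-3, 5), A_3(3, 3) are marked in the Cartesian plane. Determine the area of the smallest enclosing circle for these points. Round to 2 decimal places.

Side lengths²: A_1A_2² = 32, A_1A_3² = 8, A_2A_3² = 40.
Since A_2A_3² = 40 ≥ 32 + 8 = 40, the angle opposite A_2A_3 is not acute, so the smallest enclosing circle has A_2A_3 as diameter.
Centre = midpoint of A_2A_3 = (0, 4), r² = 40/4 = 10.
Area = π·r² = π·10 ≈ 31.42.

31.42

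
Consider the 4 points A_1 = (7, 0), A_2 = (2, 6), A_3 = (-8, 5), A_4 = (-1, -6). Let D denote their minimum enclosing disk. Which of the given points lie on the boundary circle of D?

A_1, A_3, A_4

A smallest enclosing disk is always determined by at most three of the input points on its boundary.
The minimum enclosing circle is determined by three boundary points: A_1, A_3, A_4.
Their circumcentre is (-9/13, 25/13) with r² = 10625/169.
The farthest remaining point A_2 is at distance² 4034/169 ≤ 10625/169.
The points at distance exactly r from the centre are A_1, A_3, A_4 — 3 points.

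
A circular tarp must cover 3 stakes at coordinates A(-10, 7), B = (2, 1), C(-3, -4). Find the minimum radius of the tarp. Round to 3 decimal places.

Side lengths²: AB² = 180, AC² = 170, BC² = 50.
Since AB² = 180 < 170 + 50 = 220, the triangle is acute, so the smallest enclosing circle is the circumcircle.
Circumcentre = (-14/3, 8/3), r² = 425/9.
r = √(425/9) ≈ 6.872.

6.872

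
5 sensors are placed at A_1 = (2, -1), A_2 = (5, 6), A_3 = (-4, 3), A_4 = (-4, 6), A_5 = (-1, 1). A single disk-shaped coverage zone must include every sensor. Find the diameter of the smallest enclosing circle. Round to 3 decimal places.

A smallest enclosing disk is always determined by at most three of the input points on its boundary.
The minimum enclosing circle is determined by three boundary points: A_1, A_2, A_4.
Their circumcentre is (0.5, 53/14) with r² = 2465/98.
The farthest remaining point A_3 is at distance² 2045/98 ≤ 2465/98.
Diameter = 2r = 2√(2465/98) ≈ 10.031.

10.031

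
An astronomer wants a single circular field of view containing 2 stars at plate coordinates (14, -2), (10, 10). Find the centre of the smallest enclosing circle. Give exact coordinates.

(12, 4)

The smallest circle enclosing two points has them as diameter endpoints.
Centre = midpoint = (12, 4); r² = |(14, -2)−(10, 10)|²/4 = 160/4 = 40.
Centre = (12, 4).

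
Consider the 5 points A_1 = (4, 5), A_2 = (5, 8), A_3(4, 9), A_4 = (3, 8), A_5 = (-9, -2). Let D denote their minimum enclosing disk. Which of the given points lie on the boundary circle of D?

The farthest pair is A_2–A_5 with squared distance 296. The circle on this segment as diameter has centre (-2, 3) and r² = 296/4 = 74.
Check A_1: distance² to centre = 40 ≤ 74, so it lies inside.
All remaining points lie in this disk, and no smaller disk contains both endpoints, so this is the minimum enclosing circle.
The points at distance exactly r from the centre are A_2, A_5 — 2 points.

A_2, A_5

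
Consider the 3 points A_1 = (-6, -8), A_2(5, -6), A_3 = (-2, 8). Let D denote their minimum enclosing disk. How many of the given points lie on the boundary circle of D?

3

Side lengths²: A_1A_2² = 125, A_1A_3² = 272, A_2A_3² = 245.
Since A_1A_3² = 272 < 245 + 125 = 370, the triangle is acute, so the smallest enclosing circle is the circumcircle.
Circumcentre = (-5/3, -7/12), r² = 10625/144.
The points at distance exactly r from the centre are A_1, A_2, A_3 — 3 points.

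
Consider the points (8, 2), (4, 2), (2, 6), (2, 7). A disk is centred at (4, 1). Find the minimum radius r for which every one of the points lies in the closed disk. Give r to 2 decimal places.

6.32

The required radius is the distance from (4, 1) to the farthest point.
Squared distances: 17, 1, 29, 40.
Maximum is 40, attained at (2, 7).
r = √40 ≈ 6.32.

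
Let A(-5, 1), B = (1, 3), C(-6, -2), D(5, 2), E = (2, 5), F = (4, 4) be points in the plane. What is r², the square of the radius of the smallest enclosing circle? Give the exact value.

A smallest enclosing disk is always determined by at most three of the input points on its boundary.
The minimum enclosing circle is determined by three boundary points: C, D, F.
Their circumcentre is (-17/26, 11/26) with r² = 11645/338.
The farthest remaining point E is at distance² 9461/338 ≤ 11645/338.

11645/338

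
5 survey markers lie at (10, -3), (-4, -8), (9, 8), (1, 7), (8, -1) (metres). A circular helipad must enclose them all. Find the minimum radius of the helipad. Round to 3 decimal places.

10.308

The farthest pair is (-4, -8)–(9, 8) with squared distance 425. The circle on this segment as diameter has centre (2.5, 0) and r² = 425/4 = 106.25.
Check (10, -3): distance² to centre = 65.25 ≤ 106.25, so it lies inside.
All remaining points lie in this disk, and no smaller disk contains both endpoints, so this is the minimum enclosing circle.
r = √(106.25) ≈ 10.308.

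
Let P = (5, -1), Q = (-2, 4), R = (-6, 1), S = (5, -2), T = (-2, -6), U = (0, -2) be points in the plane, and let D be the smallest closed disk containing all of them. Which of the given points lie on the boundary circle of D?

The farthest pair is R–S with squared distance 130. The circle on this segment as diameter has centre (-0.5, -0.5) and r² = 130/4 = 32.5.
Check P: distance² to centre = 30.5 ≤ 32.5, so it lies inside.
All remaining points lie in this disk, and no smaller disk contains both endpoints, so this is the minimum enclosing circle.
The points at distance exactly r from the centre are R, S, T — 3 points.

R, S, T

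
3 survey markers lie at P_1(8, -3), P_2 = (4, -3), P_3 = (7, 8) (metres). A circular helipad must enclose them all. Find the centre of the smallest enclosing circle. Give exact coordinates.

Side lengths²: P_1P_2² = 16, P_1P_3² = 122, P_2P_3² = 130.
Since P_2P_3² = 130 < 122 + 16 = 138, the triangle is acute, so the smallest enclosing circle is the circumcircle.
Circumcentre = (6, 26/11), r² = 3965/121.
Centre = (6, 26/11).

(6, 26/11)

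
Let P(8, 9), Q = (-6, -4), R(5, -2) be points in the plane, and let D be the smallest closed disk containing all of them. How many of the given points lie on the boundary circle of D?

Side lengths²: PQ² = 365, PR² = 130, QR² = 125.
Since PQ² = 365 ≥ 130 + 125 = 255, the angle opposite PQ is not acute, so the smallest enclosing circle has PQ as diameter.
Centre = midpoint of PQ = (1, 2.5), r² = 365/4 = 91.25.
The points at distance exactly r from the centre are P, Q — 2 points.

2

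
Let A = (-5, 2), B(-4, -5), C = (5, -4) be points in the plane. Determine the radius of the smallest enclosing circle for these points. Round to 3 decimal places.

Side lengths²: AB² = 50, AC² = 136, BC² = 82.
Since AC² = 136 ≥ 82 + 50 = 132, the angle opposite AC is not acute, so the smallest enclosing circle has AC as diameter.
Centre = midpoint of AC = (0, -1), r² = 136/4 = 34.
r = √34 ≈ 5.831.

5.831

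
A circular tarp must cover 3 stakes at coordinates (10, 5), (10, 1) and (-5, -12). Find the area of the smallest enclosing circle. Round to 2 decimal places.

403.69

Call the three points A, B, C in the order given.
Side lengths²: AB² = 16, AC² = 514, BC² = 394.
Since AC² = 514 ≥ 394 + 16 = 410, the angle opposite AC is not acute, so the smallest enclosing circle has AC as diameter.
Centre = midpoint of AC = (2.5, -3.5), r² = 514/4 = 128.5.
Area = π·r² = π·128.5 ≈ 403.69.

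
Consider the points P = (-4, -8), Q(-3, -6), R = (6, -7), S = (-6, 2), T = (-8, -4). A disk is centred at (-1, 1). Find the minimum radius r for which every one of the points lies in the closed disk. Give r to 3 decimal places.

The required radius is the distance from (-1, 1) to the farthest point.
Squared distances: 90, 53, 113, 26, 74.
Maximum is 113, attained at R.
r = √113 ≈ 10.630.

10.630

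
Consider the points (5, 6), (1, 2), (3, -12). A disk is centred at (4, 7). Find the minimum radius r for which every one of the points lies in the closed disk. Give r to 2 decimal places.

The required radius is the distance from (4, 7) to the farthest point.
Squared distances: 2, 34, 362.
Maximum is 362, attained at (3, -12).
r = √362 ≈ 19.03.

19.03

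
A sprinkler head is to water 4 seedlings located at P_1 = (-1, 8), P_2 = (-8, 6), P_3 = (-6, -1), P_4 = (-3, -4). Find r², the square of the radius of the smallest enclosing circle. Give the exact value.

38.30078125

The minimum enclosing circle of a finite set is fixed by two of the points (as a diameter) or three (as a circumcircle).
The minimum enclosing circle is determined by three boundary points: P_1, P_2, P_4.
Their circumcentre is (-3.125, 2.1875) with r² = 38.30078125.
The farthest remaining point P_3 is at distance² 18.42578125 ≤ 38.30078125.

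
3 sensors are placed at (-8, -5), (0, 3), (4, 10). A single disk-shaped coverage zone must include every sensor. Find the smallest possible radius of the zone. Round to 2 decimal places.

9.60

Call the three points A, B, C in the order given.
Side lengths²: AB² = 128, AC² = 369, BC² = 65.
Since AC² = 369 ≥ 128 + 65 = 193, the angle opposite AC is not acute, so the smallest enclosing circle has AC as diameter.
Centre = midpoint of AC = (-2, 2.5), r² = 369/4 = 92.25.
r = √(92.25) ≈ 9.60.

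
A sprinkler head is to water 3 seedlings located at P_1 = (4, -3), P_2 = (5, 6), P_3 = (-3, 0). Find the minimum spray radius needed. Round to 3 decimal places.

5.225

Side lengths²: P_1P_2² = 82, P_1P_3² = 58, P_2P_3² = 100.
Since P_2P_3² = 100 < 82 + 58 = 140, the triangle is acute, so the smallest enclosing circle is the circumcircle.
Circumcentre = (21/11, 59/33), r² = 29725/1089.
r = √(29725/1089) ≈ 5.225.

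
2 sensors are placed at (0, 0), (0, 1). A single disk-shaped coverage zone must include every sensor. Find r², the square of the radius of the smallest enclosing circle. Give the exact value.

The smallest circle enclosing two points has them as diameter endpoints.
Centre = midpoint = (0, 0.5); r² = |(0, 0)−(0, 1)|²/4 = 1/4 = 0.25.

0.25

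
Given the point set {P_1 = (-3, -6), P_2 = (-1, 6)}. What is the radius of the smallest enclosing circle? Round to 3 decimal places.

The smallest circle enclosing two points has them as diameter endpoints.
Centre = midpoint = (-2, 0); r² = |P_1P_2|²/4 = 148/4 = 37.
r = √37 ≈ 6.083.

6.083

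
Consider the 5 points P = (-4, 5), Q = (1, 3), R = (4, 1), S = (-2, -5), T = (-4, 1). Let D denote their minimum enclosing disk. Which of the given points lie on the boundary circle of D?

A smallest enclosing disk is always determined by at most three of the input points on its boundary.
The minimum enclosing circle is determined by three boundary points: P, R, S.
Their circumcentre is (-4/3, 1/3) with r² = 260/9.
The farthest remaining point Q is at distance² 113/9 ≤ 260/9.
The points at distance exactly r from the centre are P, R, S — 3 points.

P, R, S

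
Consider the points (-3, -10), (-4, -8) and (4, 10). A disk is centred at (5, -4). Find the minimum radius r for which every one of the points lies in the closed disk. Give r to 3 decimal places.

The required radius is the distance from (5, -4) to the farthest point.
Squared distances: 100, 97, 197.
Maximum is 197, attained at (4, 10).
r = √197 ≈ 14.036.

14.036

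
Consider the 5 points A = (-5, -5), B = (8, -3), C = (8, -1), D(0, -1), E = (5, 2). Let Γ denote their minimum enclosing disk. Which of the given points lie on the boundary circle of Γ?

A, C

A smallest enclosing disk is always determined by at most three of the input points on its boundary.
The farthest pair is A–C with squared distance 185. The circle on this segment as diameter has centre (1.5, -3) and r² = 185/4 = 46.25.
Check B: distance² to centre = 42.25 ≤ 46.25, so it lies inside.
All remaining points lie in this disk, and no smaller disk contains both endpoints, so this is the minimum enclosing circle.
The points at distance exactly r from the centre are A, C — 2 points.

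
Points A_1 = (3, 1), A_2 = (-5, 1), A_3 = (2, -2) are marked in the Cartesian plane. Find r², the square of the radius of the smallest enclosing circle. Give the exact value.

145/9

Side lengths²: A_1A_2² = 64, A_1A_3² = 10, A_2A_3² = 58.
Since A_1A_2² = 64 < 58 + 10 = 68, the triangle is acute, so the smallest enclosing circle is the circumcircle.
Circumcentre = (-1, 2/3), r² = 145/9.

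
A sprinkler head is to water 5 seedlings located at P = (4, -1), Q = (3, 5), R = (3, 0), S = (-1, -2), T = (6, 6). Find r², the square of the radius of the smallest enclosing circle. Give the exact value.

28.25

A smallest enclosing disk is always determined by at most three of the input points on its boundary.
The farthest pair is S–T with squared distance 113. The circle on this segment as diameter has centre (2.5, 2) and r² = 113/4 = 28.25.
Check P: distance² to centre = 11.25 ≤ 28.25, so it lies inside.
All remaining points lie in this disk, and no smaller disk contains both endpoints, so this is the minimum enclosing circle.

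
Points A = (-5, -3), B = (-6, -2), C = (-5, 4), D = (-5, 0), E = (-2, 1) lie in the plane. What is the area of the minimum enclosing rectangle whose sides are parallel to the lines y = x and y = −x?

In coordinates u = x + y, v = x − y the rectangle is axis-aligned; the map (x,y)→(u,v) scales areas by 2.
u-values: -8, -8, -1, -5, -1; range = -1 − (-8) = 7.
v-values: -2, -4, -9, -5, -3; range = -2 − (-9) = 7.
Area = (7 × 7) / 2 = 24.5.

24.5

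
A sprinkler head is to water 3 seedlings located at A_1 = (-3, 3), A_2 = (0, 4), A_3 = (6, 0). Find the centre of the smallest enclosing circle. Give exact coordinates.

Side lengths²: A_1A_2² = 10, A_1A_3² = 90, A_2A_3² = 52.
Since A_1A_3² = 90 ≥ 52 + 10 = 62, the angle opposite A_1A_3 is not acute, so the smallest enclosing circle has A_1A_3 as diameter.
Centre = midpoint of A_1A_3 = (1.5, 1.5), r² = 90/4 = 22.5.
Centre = (1.5, 1.5).

(1.5, 1.5)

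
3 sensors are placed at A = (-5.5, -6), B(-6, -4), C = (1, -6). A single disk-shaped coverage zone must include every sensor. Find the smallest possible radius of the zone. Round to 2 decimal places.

Side lengths²: AB² = 4.25, AC² = 42.25, BC² = 53.
Since BC² = 53 ≥ 42.25 + 4.25 = 46.5, the angle opposite BC is not acute, so the smallest enclosing circle has BC as diameter.
Centre = midpoint of BC = (-2.5, -5), r² = 53/4 = 13.25.
r = √(13.25) ≈ 3.64.

3.64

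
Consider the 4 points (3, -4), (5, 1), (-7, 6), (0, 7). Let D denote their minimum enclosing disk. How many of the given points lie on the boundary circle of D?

2

A smallest enclosing disk is always determined by at most three of the input points on its boundary.
The farthest pair is (3, -4)–(-7, 6) with squared distance 200. The circle on this segment as diameter has centre (-2, 1) and r² = 200/4 = 50.
Check (5, 1): distance² to centre = 49 ≤ 50, so it lies inside.
All remaining points lie in this disk, and no smaller disk contains both endpoints, so this is the minimum enclosing circle.
The points at distance exactly r from the centre are (3, -4), (-7, 6) — 2 points.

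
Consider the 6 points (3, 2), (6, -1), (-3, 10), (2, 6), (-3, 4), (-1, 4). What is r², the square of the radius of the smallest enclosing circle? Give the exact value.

50.5

By Welzl's lemma the MEC is supported by two points (diametrically opposite) or three points (on a circumcircle).
The farthest pair is (6, -1)–(-3, 10) with squared distance 202. The circle on this segment as diameter has centre (1.5, 4.5) and r² = 202/4 = 50.5.
Check (3, 2): distance² to centre = 8.5 ≤ 50.5, so it lies inside.
All remaining points lie in this disk, and no smaller disk contains both endpoints, so this is the minimum enclosing circle.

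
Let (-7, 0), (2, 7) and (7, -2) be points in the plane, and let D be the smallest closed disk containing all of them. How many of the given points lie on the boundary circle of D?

Call the three points A, B, C in the order given.
Side lengths²: AB² = 130, AC² = 200, BC² = 106.
Since AC² = 200 < 130 + 106 = 236, the triangle is acute, so the smallest enclosing circle is the circumcircle.
Circumcentre = (9/58, 5/58), r² = 86125/1682.
The points at distance exactly r from the centre are (-7, 0), (2, 7), (7, -2) — 3 points.

3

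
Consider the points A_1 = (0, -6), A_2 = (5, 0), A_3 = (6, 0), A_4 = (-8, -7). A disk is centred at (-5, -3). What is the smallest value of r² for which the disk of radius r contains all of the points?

The required radius is the distance from (-5, -3) to the farthest point.
Squared distances: 34, 109, 130, 25.
Maximum is 130, attained at A_3.

130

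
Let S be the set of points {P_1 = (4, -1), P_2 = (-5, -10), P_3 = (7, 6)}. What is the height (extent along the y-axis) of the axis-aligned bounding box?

max y = 6, min y = -10, so height = 16.

16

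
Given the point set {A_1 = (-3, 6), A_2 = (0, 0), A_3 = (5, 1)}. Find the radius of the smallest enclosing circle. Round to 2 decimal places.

4.72

Side lengths²: A_1A_2² = 45, A_1A_3² = 89, A_2A_3² = 26.
Since A_1A_3² = 89 ≥ 45 + 26 = 71, the angle opposite A_1A_3 is not acute, so the smallest enclosing circle has A_1A_3 as diameter.
Centre = midpoint of A_1A_3 = (1, 3.5), r² = 89/4 = 22.25.
r = √(22.25) ≈ 4.72.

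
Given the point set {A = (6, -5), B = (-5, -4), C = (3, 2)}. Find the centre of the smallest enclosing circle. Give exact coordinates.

(23/37, -117/37)

Side lengths²: AB² = 122, AC² = 58, BC² = 100.
Since AB² = 122 < 100 + 58 = 158, the triangle is acute, so the smallest enclosing circle is the circumcircle.
Circumcentre = (23/37, -117/37), r² = 44225/1369.
Centre = (23/37, -117/37).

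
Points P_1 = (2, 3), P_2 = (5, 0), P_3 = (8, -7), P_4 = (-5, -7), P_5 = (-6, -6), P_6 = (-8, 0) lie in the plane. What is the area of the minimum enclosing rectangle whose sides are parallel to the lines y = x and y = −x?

195.5

In coordinates u = x + y, v = x − y the rectangle is axis-aligned; the map (x,y)→(u,v) scales areas by 2.
u-values: 5, 5, 1, -12, -12, -8; range = 5 − (-12) = 17.
v-values: -1, 5, 15, 2, 0, -8; range = 15 − (-8) = 23.
Area = (17 × 23) / 2 = 195.5.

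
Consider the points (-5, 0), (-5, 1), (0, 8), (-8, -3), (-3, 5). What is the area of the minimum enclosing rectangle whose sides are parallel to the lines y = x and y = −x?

28.5

In coordinates u = x + y, v = x − y the rectangle is axis-aligned; the map (x,y)→(u,v) scales areas by 2.
u-values: -5, -4, 8, -11, 2; range = 8 − (-11) = 19.
v-values: -5, -6, -8, -5, -8; range = -5 − (-8) = 3.
Area = (19 × 3) / 2 = 28.5.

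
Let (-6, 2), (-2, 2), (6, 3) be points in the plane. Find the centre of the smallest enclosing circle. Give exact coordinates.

Call the three points A, B, C in the order given.
Side lengths²: AB² = 16, AC² = 145, BC² = 65.
Since AC² = 145 ≥ 65 + 16 = 81, the angle opposite AC is not acute, so the smallest enclosing circle has AC as diameter.
Centre = midpoint of AC = (0, 2.5), r² = 145/4 = 36.25.
Centre = (0, 2.5).

(0, 2.5)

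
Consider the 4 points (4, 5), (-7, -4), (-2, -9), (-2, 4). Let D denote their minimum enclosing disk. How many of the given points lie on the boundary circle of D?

The minimum enclosing circle of a finite set is fixed by two of the points (as a diameter) or three (as a circumcircle).
The minimum enclosing circle is determined by three boundary points: (4, 5), (-7, -4), (-2, -9).
Their circumcentre is (0.3, -1.7) with r² = 58.58.
The farthest remaining point (-2, 4) is at distance² 37.78 ≤ 58.58.
The points at distance exactly r from the centre are (4, 5), (-7, -4), (-2, -9) — 3 points.

3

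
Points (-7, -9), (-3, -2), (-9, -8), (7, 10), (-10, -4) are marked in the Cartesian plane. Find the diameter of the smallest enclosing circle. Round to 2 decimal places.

The minimum enclosing circle of a finite set is fixed by two of the points (as a diameter) or three (as a circumcircle).
The farthest pair is (-9, -8)–(7, 10) with squared distance 580. The circle on this segment as diameter has centre (-1, 1) and r² = 580/4 = 145.
Check (-7, -9): distance² to centre = 136 ≤ 145, so it lies inside.
All remaining points lie in this disk, and no smaller disk contains both endpoints, so this is the minimum enclosing circle.
Diameter = 2r = 2√145 ≈ 24.08.

24.08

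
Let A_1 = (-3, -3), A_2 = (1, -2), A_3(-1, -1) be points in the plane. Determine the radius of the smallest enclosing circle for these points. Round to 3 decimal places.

2.062

Side lengths²: A_1A_2² = 17, A_1A_3² = 8, A_2A_3² = 5.
Since A_1A_2² = 17 ≥ 8 + 5 = 13, the angle opposite A_1A_2 is not acute, so the smallest enclosing circle has A_1A_2 as diameter.
Centre = midpoint of A_1A_2 = (-1, -2.5), r² = 17/4 = 4.25.
r = √(4.25) ≈ 2.062.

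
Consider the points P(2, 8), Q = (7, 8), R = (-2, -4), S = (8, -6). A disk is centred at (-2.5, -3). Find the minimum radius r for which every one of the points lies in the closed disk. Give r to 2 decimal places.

14.53

The required radius is the distance from (-2.5, -3) to the farthest point.
Squared distances: 141.25, 211.25, 1.25, 119.25.
Maximum is 211.25, attained at Q.
r = √(211.25) ≈ 14.53.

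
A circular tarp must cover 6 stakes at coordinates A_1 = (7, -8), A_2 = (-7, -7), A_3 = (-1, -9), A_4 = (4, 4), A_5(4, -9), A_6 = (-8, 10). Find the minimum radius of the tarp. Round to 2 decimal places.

11.72

By Welzl's lemma the MEC is supported by two points (diametrically opposite) or three points (on a circumcircle).
The farthest pair is A_1–A_6 with squared distance 549. The circle on this segment as diameter has centre (-0.5, 1) and r² = 549/4 = 137.25.
Check A_2: distance² to centre = 106.25 ≤ 137.25, so it lies inside.
All remaining points lie in this disk, and no smaller disk contains both endpoints, so this is the minimum enclosing circle.
r = √(137.25) ≈ 11.72.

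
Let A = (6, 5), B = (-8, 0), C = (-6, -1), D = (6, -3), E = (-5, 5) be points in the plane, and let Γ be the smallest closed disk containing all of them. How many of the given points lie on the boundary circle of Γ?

The minimum enclosing circle of a finite set is fixed by two of the points (as a diameter) or three (as a circumcircle).
The minimum enclosing circle is determined by three boundary points: A, B, D.
Their circumcentre is (-13/28, 1) with r² = 45305/784.
The farthest remaining point E is at distance² 28673/784 ≤ 45305/784.
The points at distance exactly r from the centre are A, B, D — 3 points.

3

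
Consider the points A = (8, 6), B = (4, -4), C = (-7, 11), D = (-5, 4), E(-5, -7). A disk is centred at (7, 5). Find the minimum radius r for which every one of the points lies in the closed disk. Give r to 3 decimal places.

The required radius is the distance from (7, 5) to the farthest point.
Squared distances: 2, 90, 232, 145, 288.
Maximum is 288, attained at E.
r = √288 ≈ 16.971.

16.971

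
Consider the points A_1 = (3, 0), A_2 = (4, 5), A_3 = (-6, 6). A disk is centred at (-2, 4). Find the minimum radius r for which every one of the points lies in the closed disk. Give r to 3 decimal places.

The required radius is the distance from (-2, 4) to the farthest point.
Squared distances: 41, 37, 20.
Maximum is 41, attained at A_1.
r = √41 ≈ 6.403.

6.403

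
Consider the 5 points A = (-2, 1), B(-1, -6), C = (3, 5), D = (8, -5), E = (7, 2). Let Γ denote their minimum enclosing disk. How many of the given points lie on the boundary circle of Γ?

3

The minimum enclosing circle of a finite set is fixed by two of the points (as a diameter) or three (as a circumcircle).
The minimum enclosing circle is determined by three boundary points: B, C, D.
Their circumcentre is (115/38, -47/38) with r² = 28085/722.
The farthest remaining point A is at distance² 21853/722 ≤ 28085/722.
The points at distance exactly r from the centre are B, C, D — 3 points.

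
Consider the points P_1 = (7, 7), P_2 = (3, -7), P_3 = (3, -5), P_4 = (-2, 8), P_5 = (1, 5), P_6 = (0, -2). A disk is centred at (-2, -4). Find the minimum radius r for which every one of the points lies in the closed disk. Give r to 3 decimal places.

The required radius is the distance from (-2, -4) to the farthest point.
Squared distances: 202, 34, 26, 144, 90, 8.
Maximum is 202, attained at P_1.
r = √202 ≈ 14.213.

14.213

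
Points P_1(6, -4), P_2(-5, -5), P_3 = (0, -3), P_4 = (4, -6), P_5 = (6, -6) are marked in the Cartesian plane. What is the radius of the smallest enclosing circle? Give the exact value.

61/11

The minimum enclosing circle is determined by three boundary points: P_1, P_2, P_5.
Their circumcentre is (6/11, -5) with r² = 3721/121.
The farthest remaining point P_4 is at distance² 1565/121 ≤ 3721/121.
r = √(3721/121) = 61/11.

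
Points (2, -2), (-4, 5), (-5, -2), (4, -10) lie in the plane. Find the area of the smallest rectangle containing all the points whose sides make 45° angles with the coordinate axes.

In coordinates u = x + y, v = x − y the rectangle is axis-aligned; the map (x,y)→(u,v) scales areas by 2.
u-values: 0, 1, -7, -6; range = 1 − (-7) = 8.
v-values: 4, -9, -3, 14; range = 14 − (-9) = 23.
Area = (8 × 23) / 2 = 92.

92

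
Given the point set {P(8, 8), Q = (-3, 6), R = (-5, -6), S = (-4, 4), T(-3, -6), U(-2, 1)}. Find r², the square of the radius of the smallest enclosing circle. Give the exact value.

91.25

A smallest enclosing disk is always determined by at most three of the input points on its boundary.
The farthest pair is P–R with squared distance 365. The circle on this segment as diameter has centre (1.5, 1) and r² = 365/4 = 91.25.
Check Q: distance² to centre = 45.25 ≤ 91.25, so it lies inside.
All remaining points lie in this disk, and no smaller disk contains both endpoints, so this is the minimum enclosing circle.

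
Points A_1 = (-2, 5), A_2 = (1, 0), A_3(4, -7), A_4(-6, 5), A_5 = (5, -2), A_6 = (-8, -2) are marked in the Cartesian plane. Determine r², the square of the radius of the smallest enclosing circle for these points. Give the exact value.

61

By Welzl's lemma the MEC is supported by two points (diametrically opposite) or three points (on a circumcircle).
The farthest pair is A_3–A_4 with squared distance 244. The circle on this segment as diameter has centre (-1, -1) and r² = 244/4 = 61.
Check A_1: distance² to centre = 37 ≤ 61, so it lies inside.
All remaining points lie in this disk, and no smaller disk contains both endpoints, so this is the minimum enclosing circle.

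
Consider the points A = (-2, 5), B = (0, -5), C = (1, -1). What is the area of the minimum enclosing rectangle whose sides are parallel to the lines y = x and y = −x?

In coordinates u = x + y, v = x − y the rectangle is axis-aligned; the map (x,y)→(u,v) scales areas by 2.
u-values: 3, -5, 0; range = 3 − (-5) = 8.
v-values: -7, 5, 2; range = 5 − (-7) = 12.
Area = (8 × 12) / 2 = 48.

48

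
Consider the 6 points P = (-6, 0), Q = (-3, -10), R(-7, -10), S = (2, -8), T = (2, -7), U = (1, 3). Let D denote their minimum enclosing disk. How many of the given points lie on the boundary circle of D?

The minimum enclosing circle of a finite set is fixed by two of the points (as a diameter) or three (as a circumcircle).
The farthest pair is R–U with squared distance 233. The circle on this segment as diameter has centre (-3, -3.5) and r² = 233/4 = 58.25.
Check P: distance² to centre = 21.25 ≤ 58.25, so it lies inside.
All remaining points lie in this disk, and no smaller disk contains both endpoints, so this is the minimum enclosing circle.
The points at distance exactly r from the centre are R, U — 2 points.

2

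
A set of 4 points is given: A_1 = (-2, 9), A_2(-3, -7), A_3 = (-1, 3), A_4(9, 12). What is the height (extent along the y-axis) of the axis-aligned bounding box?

max y = 12, min y = -7, so height = 19.

19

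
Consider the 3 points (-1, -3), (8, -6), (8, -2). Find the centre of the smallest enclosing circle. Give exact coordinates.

(11/3, -4)

Call the three points A, B, C in the order given.
Side lengths²: AB² = 90, AC² = 82, BC² = 16.
Since AB² = 90 < 82 + 16 = 98, the triangle is acute, so the smallest enclosing circle is the circumcircle.
Circumcentre = (11/3, -4), r² = 205/9.
Centre = (11/3, -4).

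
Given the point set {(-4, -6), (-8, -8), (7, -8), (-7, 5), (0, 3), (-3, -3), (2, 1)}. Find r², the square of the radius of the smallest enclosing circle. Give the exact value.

31025/338

The minimum enclosing circle is determined by three boundary points: (-8, -8), (7, -8), (-7, 5).
Their circumcentre is (-0.5, -53/26) with r² = 31025/338.
The farthest remaining point (-4, -6) is at distance² 9445/338 ≤ 31025/338.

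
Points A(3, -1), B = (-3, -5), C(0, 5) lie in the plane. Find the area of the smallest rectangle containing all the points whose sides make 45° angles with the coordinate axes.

58.5

In coordinates u = x + y, v = x − y the rectangle is axis-aligned; the map (x,y)→(u,v) scales areas by 2.
u-values: 2, -8, 5; range = 5 − (-8) = 13.
v-values: 4, 2, -5; range = 4 − (-5) = 9.
Area = (13 × 9) / 2 = 58.5.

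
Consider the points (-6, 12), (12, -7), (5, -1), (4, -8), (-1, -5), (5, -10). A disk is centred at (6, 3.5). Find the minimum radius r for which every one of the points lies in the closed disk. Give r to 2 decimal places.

14.71

The required radius is the distance from (6, 3.5) to the farthest point.
Squared distances: 216.25, 146.25, 21.25, 136.25, 121.25, 183.25.
Maximum is 216.25, attained at (-6, 12).
r = √(216.25) ≈ 14.71.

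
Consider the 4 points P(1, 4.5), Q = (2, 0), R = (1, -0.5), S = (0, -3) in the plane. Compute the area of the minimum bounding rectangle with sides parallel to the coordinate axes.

x ranges over [0, 2], width 2.
y ranges over [-3, 4.5], height 7.5.
Area = 2 × 7.5 = 15.

15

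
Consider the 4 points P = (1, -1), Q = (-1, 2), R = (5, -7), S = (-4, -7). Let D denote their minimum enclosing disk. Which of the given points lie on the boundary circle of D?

The minimum enclosing circle of a finite set is fixed by two of the points (as a diameter) or three (as a circumcircle).
The minimum enclosing circle is determined by three boundary points: Q, R, S.
Their circumcentre is (0.5, -3.5) with r² = 32.5.
The farthest remaining point P is at distance² 6.5 ≤ 32.5.
The points at distance exactly r from the centre are Q, R, S — 3 points.

Q, R, S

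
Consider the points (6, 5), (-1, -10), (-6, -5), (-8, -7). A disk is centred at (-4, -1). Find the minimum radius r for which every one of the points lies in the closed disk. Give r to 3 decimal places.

The required radius is the distance from (-4, -1) to the farthest point.
Squared distances: 136, 90, 20, 52.
Maximum is 136, attained at (6, 5).
r = √136 ≈ 11.662.

11.662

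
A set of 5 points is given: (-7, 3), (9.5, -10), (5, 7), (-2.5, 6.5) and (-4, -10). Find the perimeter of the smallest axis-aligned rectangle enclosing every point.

Width = max x − min x = 9.5 − (-7) = 16.5.
Height = max y − min y = 7 − (-10) = 17.
Perimeter = 2(16.5 + 17) = 67.

67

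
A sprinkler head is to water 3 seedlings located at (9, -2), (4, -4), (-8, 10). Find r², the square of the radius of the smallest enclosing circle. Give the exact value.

108.25

Call the three points A, B, C in the order given.
Side lengths²: AB² = 29, AC² = 433, BC² = 340.
Since AC² = 433 ≥ 340 + 29 = 369, the angle opposite AC is not acute, so the smallest enclosing circle has AC as diameter.
Centre = midpoint of AC = (0.5, 4), r² = 433/4 = 108.25.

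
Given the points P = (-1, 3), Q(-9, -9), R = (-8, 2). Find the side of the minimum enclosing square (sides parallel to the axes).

The bounding box has width 8 and height 12.
An axis-aligned square enclosing the set must have side ≥ max(width, height).
So the minimum side is max(8, 12) = 12.

12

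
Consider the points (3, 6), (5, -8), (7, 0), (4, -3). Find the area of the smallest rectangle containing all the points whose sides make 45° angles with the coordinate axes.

In coordinates u = x + y, v = x − y the rectangle is axis-aligned; the map (x,y)→(u,v) scales areas by 2.
u-values: 9, -3, 7, 1; range = 9 − (-3) = 12.
v-values: -3, 13, 7, 7; range = 13 − (-3) = 16.
Area = (12 × 16) / 2 = 96.

96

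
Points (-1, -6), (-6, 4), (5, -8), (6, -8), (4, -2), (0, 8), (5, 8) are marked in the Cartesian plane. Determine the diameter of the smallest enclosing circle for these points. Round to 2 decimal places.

17.69

By Welzl's lemma the MEC is supported by two points (diametrically opposite) or three points (on a circumcircle).
The minimum enclosing circle is determined by three boundary points: (-6, 4), (6, -8), (5, 8).
Their circumcentre is (53/30, -7/30) with r² = 35209/450.
The farthest remaining point (0, 8) is at distance² 31909/450 ≤ 35209/450.
Diameter = 2r = 2√(35209/450) ≈ 17.69.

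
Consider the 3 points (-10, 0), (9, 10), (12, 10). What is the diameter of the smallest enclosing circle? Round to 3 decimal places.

24.166

Call the three points A, B, C in the order given.
Side lengths²: AB² = 461, AC² = 584, BC² = 9.
Since AC² = 584 ≥ 461 + 9 = 470, the angle opposite AC is not acute, so the smallest enclosing circle has AC as diameter.
Centre = midpoint of AC = (1, 5), r² = 584/4 = 146.
Diameter = 2r = 2√146 ≈ 24.166.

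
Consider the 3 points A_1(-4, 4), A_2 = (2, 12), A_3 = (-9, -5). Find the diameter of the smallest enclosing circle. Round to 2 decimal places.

20.25

Side lengths²: A_1A_2² = 100, A_1A_3² = 106, A_2A_3² = 410.
Since A_2A_3² = 410 ≥ 106 + 100 = 206, the angle opposite A_2A_3 is not acute, so the smallest enclosing circle has A_2A_3 as diameter.
Centre = midpoint of A_2A_3 = (-3.5, 3.5), r² = 410/4 = 102.5.
Diameter = 2r = 2√(102.5) ≈ 20.25.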